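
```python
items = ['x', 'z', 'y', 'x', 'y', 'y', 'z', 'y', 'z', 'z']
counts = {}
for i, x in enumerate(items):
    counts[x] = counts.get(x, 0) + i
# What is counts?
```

Initial: counts = {}, items = ['x', 'z', 'y', 'x', 'y', 'y', 'z', 'y', 'z', 'z']
i=0, x='x': counts = {'x': 0}
i=1, x='z': counts = {'x': 0, 'z': 1}
i=2, x='y': counts = {'x': 0, 'z': 1, 'y': 2}
i=3, x='x': counts = {'x': 3, 'z': 1, 'y': 2}
i=4, x='y': counts = {'x': 3, 'z': 1, 'y': 6}
i=5, x='y': counts = {'x': 3, 'z': 1, 'y': 11}
i=6, x='z': counts = {'x': 3, 'z': 7, 'y': 11}
i=7, x='y': counts = {'x': 3, 'z': 7, 'y': 18}
i=8, x='z': counts = {'x': 3, 'z': 15, 'y': 18}
i=9, x='z': counts = {'x': 3, 'z': 24, 'y': 18}

{'x': 3, 'z': 24, 'y': 18}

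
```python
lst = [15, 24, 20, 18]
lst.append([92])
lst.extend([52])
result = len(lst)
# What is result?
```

After line 1: lst = [15, 24, 20, 18]
After line 2 (append adds [92] as single element): lst = [15, 24, 20, 18, [92]]
After line 3 (extend unpacks [52], adds 52): lst = [15, 24, 20, 18, [92], 52]
After line 4: result = len(lst) = 6

6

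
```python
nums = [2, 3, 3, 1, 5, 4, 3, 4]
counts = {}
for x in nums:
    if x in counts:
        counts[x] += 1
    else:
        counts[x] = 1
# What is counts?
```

Initial: counts = {}, nums = [2, 3, 3, 1, 5, 4, 3, 4]
See 2: counts = {2: 1}
See 3: counts = {2: 1, 3: 1}
See 3: counts = {2: 1, 3: 2}
See 1: counts = {2: 1, 3: 2, 1: 1}
See 5: counts = {2: 1, 3: 2, 1: 1, 5: 1}
See 4: counts = {2: 1, 3: 2, 1: 1, 5: 1, 4: 1}
See 3: counts = {2: 1, 3: 3, 1: 1, 5: 1, 4: 1}
See 4: counts = {2: 1, 3: 3, 1: 1, 5: 1, 4: 2}

{2: 1, 3: 3, 1: 1, 5: 1, 4: 2}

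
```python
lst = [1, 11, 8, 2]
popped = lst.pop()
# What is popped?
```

2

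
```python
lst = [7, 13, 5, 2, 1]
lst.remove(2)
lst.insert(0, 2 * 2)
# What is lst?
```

After line 1: lst = [7, 13, 5, 2, 1]
After line 2 (remove first 2): lst = [7, 13, 5, 1]
After line 3 (insert 4 at index 0): lst = [4, 7, 13, 5, 1]

[4, 7, 13, 5, 1]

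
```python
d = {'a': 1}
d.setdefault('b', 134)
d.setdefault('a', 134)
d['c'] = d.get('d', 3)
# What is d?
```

After line 1: d = {'a': 1}
After line 2 (setdefault adds 'b'=134): d = {'a': 1, 'b': 134}
After line 3 (setdefault 'a' no-op, already exists): d = {'a': 1, 'b': 134}
After line 4 (get('d', 3) returns default since 'd' not in d): d = {'a': 1, 'b': 134, 'c': 3}

{'a': 1, 'b': 134, 'c': 3}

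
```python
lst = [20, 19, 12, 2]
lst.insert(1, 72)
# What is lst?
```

[20, 72, 19, 12, 2]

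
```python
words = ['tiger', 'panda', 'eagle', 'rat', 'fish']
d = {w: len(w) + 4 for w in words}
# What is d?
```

{'tiger': 9, 'panda': 9, 'eagle': 9, 'rat': 7, 'fish': 8}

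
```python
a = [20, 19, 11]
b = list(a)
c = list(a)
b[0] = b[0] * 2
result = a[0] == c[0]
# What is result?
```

After line 1: a = [20, 19, 11]
After line 2 (b = list(a), copy): a = [20, 19, 11], b = [20, 19, 11]
After line 3 (c = list(a) is a copy, new object): c = [20, 19, 11]
After line 4 (b[0] = 20 * 2 = 40; only b mutates (copy)): a = [20, 19, 11], b = [40, 19, 11], c = [20, 19, 11]
After line 5 (a[0] = 20, c[0] = 20; result = True)

True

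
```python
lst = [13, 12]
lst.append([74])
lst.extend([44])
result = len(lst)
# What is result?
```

After line 1: lst = [13, 12]
After line 2 (append adds [74] as single element): lst = [13, 12, [74]]
After line 3 (extend unpacks [44], adds 44): lst = [13, 12, [74], 44]
After line 4: result = len(lst) = 4

4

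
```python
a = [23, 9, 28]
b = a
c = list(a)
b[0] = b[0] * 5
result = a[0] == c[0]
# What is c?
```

After line 1: a = [23, 9, 28]
After line 2 (b = a, alias): a = [23, 9, 28], b = [23, 9, 28]
After line 3 (c = list(a) is a copy, new object): c = [23, 9, 28]
After line 4 (b[0] = 23 * 5 = 115; mutates shared a/b): a = b = [115, 9, 28], c = [23, 9, 28]
After line 5 (a[0] = 115, c[0] = 23; result = False)

[23, 9, 28]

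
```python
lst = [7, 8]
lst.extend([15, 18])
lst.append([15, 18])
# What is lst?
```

After line 1: lst = [7, 8]
After line 2 (extend unpacks [15, 18]): lst = [7, 8, 15, 18]
After line 3 (append adds [15, 18] as single element): lst = [7, 8, 15, 18, [15, 18]]

[7, 8, 15, 18, [15, 18]]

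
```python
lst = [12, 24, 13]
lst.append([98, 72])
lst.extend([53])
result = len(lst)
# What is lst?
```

After line 1: lst = [12, 24, 13]
After line 2 (append adds [98, 72] as single element): lst = [12, 24, 13, [98, 72]]
After line 3 (extend unpacks [53], adds 53): lst = [12, 24, 13, [98, 72], 53]
After line 4: result = len(lst) = 5

[12, 24, 13, [98, 72], 53]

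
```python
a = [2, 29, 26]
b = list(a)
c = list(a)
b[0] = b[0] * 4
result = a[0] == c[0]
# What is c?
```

After line 1: a = [2, 29, 26]
After line 2 (b = list(a), copy): a = [2, 29, 26], b = [2, 29, 26]
After line 3 (c = list(a) is a copy, new object): c = [2, 29, 26]
After line 4 (b[0] = 2 * 4 = 8; only b mutates (copy)): a = [2, 29, 26], b = [8, 29, 26], c = [2, 29, 26]
After line 5 (a[0] = 2, c[0] = 2; result = True)

[2, 29, 26]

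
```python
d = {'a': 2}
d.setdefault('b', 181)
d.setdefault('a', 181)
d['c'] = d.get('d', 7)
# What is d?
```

After line 1: d = {'a': 2}
After line 2 (setdefault adds 'b'=181): d = {'a': 2, 'b': 181}
After line 3 (setdefault 'a' no-op, already exists): d = {'a': 2, 'b': 181}
After line 4 (get('d', 7) returns default since 'd' not in d): d = {'a': 2, 'b': 181, 'c': 7}

{'a': 2, 'b': 181, 'c': 7}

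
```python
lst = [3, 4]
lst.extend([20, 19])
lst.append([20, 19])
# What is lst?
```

After line 1: lst = [3, 4]
After line 2 (extend unpacks [20, 19]): lst = [3, 4, 20, 19]
After line 3 (append adds [20, 19] as single element): lst = [3, 4, 20, 19, [20, 19]]

[3, 4, 20, 19, [20, 19]]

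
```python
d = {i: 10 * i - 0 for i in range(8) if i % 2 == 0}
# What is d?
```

{0: 0, 2: 20, 4: 40, 6: 60}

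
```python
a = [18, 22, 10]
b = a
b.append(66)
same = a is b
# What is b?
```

After line 1: a = [18, 22, 10]
After line 2 (b = a is an alias, same object): a = [18, 22, 10], b = [18, 22, 10]
After line 3 (b.append mutates the shared list): a = [18, 22, 10, 66], b = [18, 22, 10, 66]
After line 4 (same = a is b; same object -> True): same = True

[18, 22, 10, 66]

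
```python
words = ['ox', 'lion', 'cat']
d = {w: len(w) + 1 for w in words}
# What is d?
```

{'ox': 3, 'lion': 5, 'cat': 4}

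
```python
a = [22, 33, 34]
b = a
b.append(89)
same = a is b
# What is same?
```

After line 1: a = [22, 33, 34]
After line 2 (b = a is an alias, same object): a = [22, 33, 34], b = [22, 33, 34]
After line 3 (b.append mutates the shared list): a = [22, 33, 34, 89], b = [22, 33, 34, 89]
After line 4 (same = a is b; same object -> True): same = True

True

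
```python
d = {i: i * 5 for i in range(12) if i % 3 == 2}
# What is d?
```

{2: 10, 5: 25, 8: 40, 11: 55}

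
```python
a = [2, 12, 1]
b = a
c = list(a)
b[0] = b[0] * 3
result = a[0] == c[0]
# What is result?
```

After line 1: a = [2, 12, 1]
After line 2 (b = a, alias): a = [2, 12, 1], b = [2, 12, 1]
After line 3 (c = list(a) is a copy, new object): c = [2, 12, 1]
After line 4 (b[0] = 2 * 3 = 6; mutates shared a/b): a = b = [6, 12, 1], c = [2, 12, 1]
After line 5 (a[0] = 6, c[0] = 2; result = False)

False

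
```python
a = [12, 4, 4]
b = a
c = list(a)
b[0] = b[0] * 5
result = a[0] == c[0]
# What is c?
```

After line 1: a = [12, 4, 4]
After line 2 (b = a, alias): a = [12, 4, 4], b = [12, 4, 4]
After line 3 (c = list(a) is a copy, new object): c = [12, 4, 4]
After line 4 (b[0] = 12 * 5 = 60; mutates shared a/b): a = b = [60, 4, 4], c = [12, 4, 4]
After line 5 (a[0] = 60, c[0] = 12; result = False)

[12, 4, 4]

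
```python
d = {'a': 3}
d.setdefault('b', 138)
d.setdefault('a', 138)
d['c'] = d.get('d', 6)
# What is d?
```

After line 1: d = {'a': 3}
After line 2 (setdefault adds 'b'=138): d = {'a': 3, 'b': 138}
After line 3 (setdefault 'a' no-op, already exists): d = {'a': 3, 'b': 138}
After line 4 (get('d', 6) returns default since 'd' not in d): d = {'a': 3, 'b': 138, 'c': 6}

{'a': 3, 'b': 138, 'c': 6}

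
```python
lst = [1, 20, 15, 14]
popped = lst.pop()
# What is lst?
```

[1, 20, 15]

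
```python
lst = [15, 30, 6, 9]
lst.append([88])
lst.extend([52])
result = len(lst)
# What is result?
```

After line 1: lst = [15, 30, 6, 9]
After line 2 (append adds [88] as single element): lst = [15, 30, 6, 9, [88]]
After line 3 (extend unpacks [52], adds 52): lst = [15, 30, 6, 9, [88], 52]
After line 4: result = len(lst) = 6

6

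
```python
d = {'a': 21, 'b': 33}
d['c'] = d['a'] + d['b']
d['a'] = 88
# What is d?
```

After line 1: d = {'a': 21, 'b': 33}
After line 2 (d['c'] = 21 + 33): d = {'a': 21, 'b': 33, 'c': 54}
After line 3: d = {'a': 88, 'b': 33, 'c': 54}

{'a': 88, 'b': 33, 'c': 54}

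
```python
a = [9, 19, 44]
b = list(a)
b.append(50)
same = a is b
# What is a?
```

After line 1: a = [9, 19, 44]
After line 2 (b = list(a) is a shallow copy, new object): a = [9, 19, 44], b = [9, 19, 44]
After line 3 (append only mutates b): a = [9, 19, 44], b = [9, 19, 44, 50]
After line 4 (same = a is b; different objects -> False): same = False

[9, 19, 44]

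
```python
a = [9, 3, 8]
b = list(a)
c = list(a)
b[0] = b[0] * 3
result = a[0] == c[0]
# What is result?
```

After line 1: a = [9, 3, 8]
After line 2 (b = list(a), copy): a = [9, 3, 8], b = [9, 3, 8]
After line 3 (c = list(a) is a copy, new object): c = [9, 3, 8]
After line 4 (b[0] = 9 * 3 = 27; only b mutates (copy)): a = [9, 3, 8], b = [27, 3, 8], c = [9, 3, 8]
After line 5 (a[0] = 9, c[0] = 9; result = True)

True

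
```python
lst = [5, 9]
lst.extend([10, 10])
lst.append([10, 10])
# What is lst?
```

After line 1: lst = [5, 9]
After line 2 (extend unpacks [10, 10]): lst = [5, 9, 10, 10]
After line 3 (append adds [10, 10] as single element): lst = [5, 9, 10, 10, [10, 10]]

[5, 9, 10, 10, [10, 10]]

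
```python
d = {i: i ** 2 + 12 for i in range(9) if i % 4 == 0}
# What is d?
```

{0: 12, 4: 28, 8: 76}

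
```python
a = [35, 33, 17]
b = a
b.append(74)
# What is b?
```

After line 1: a = [35, 33, 17]
After line 2 (b = a is an alias, same object): a = [35, 33, 17], b = [35, 33, 17]
After line 3 (b.append mutates the shared list): a = [35, 33, 17, 74], b = [35, 33, 17, 74]

[35, 33, 17, 74]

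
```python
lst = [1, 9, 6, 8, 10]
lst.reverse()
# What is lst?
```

[10, 8, 6, 9, 1]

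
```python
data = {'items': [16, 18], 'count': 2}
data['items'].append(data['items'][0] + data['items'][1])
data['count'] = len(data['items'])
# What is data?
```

After line 1: data = {'items': [16, 18], 'count': 2}
After line 2 (append 16 + 18 = 34): data = {'items': [16, 18, 34], 'count': 2}
After line 3 (count = len(items) = 3): data = {'items': [16, 18, 34], 'count': 3}

{'items': [16, 18, 34], 'count': 3}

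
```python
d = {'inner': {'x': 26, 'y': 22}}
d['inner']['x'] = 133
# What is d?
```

After line 1: d = {'inner': {'x': 26, 'y': 22}}
After line 2 (inner x overwritten): d = {'inner': {'x': 133, 'y': 22}}

{'inner': {'x': 133, 'y': 22}}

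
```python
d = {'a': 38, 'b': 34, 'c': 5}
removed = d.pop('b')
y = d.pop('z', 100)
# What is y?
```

After line 1: d = {'a': 38, 'b': 34, 'c': 5}
After line 2 (pop 'b' returns 34): d = {'a': 38, 'c': 5}, removed = 34
After line 3 (pop 'z' missing, returns default 100): d = {'a': 38, 'c': 5}, y = 100

100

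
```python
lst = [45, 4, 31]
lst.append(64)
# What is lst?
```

[45, 4, 31, 64]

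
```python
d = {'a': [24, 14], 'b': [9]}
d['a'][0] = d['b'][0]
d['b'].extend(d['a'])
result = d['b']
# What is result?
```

After line 1: d = {'a': [24, 14], 'b': [9]}
After line 2 (a[0] = b[0] = 9): d = {'a': [9, 14], 'b': [9]}
After line 3 (b.extend(a) appends [9, 14]): d = {'a': [9, 14], 'b': [9, 9, 14]}
After line 4: result = d['b'] = [9, 9, 14]

[9, 9, 14]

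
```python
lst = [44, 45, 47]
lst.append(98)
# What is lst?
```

[44, 45, 47, 98]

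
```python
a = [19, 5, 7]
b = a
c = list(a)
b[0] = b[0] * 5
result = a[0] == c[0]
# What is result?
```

After line 1: a = [19, 5, 7]
After line 2 (b = a, alias): a = [19, 5, 7], b = [19, 5, 7]
After line 3 (c = list(a) is a copy, new object): c = [19, 5, 7]
After line 4 (b[0] = 19 * 5 = 95; mutates shared a/b): a = b = [95, 5, 7], c = [19, 5, 7]
After line 5 (a[0] = 95, c[0] = 19; result = False)

False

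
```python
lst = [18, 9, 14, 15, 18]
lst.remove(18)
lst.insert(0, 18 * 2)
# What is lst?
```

After line 1: lst = [18, 9, 14, 15, 18]
After line 2 (remove first 18): lst = [9, 14, 15, 18]
After line 3 (insert 36 at index 0): lst = [36, 9, 14, 15, 18]

[36, 9, 14, 15, 18]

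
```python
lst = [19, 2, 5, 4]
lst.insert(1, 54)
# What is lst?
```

[19, 54, 2, 5, 4]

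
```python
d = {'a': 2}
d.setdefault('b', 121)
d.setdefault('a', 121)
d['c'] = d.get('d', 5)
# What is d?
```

After line 1: d = {'a': 2}
After line 2 (setdefault adds 'b'=121): d = {'a': 2, 'b': 121}
After line 3 (setdefault 'a' no-op, already exists): d = {'a': 2, 'b': 121}
After line 4 (get('d', 5) returns default since 'd' not in d): d = {'a': 2, 'b': 121, 'c': 5}

{'a': 2, 'b': 121, 'c': 5}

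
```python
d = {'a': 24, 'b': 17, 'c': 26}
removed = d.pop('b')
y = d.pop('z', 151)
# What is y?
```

After line 1: d = {'a': 24, 'b': 17, 'c': 26}
After line 2 (pop 'b' returns 17): d = {'a': 24, 'c': 26}, removed = 17
After line 3 (pop 'z' missing, returns default 151): d = {'a': 24, 'c': 26}, y = 151

151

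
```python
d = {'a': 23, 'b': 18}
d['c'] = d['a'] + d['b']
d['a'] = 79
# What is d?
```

After line 1: d = {'a': 23, 'b': 18}
After line 2 (d['c'] = 23 + 18): d = {'a': 23, 'b': 18, 'c': 41}
After line 3: d = {'a': 79, 'b': 18, 'c': 41}

{'a': 79, 'b': 18, 'c': 41}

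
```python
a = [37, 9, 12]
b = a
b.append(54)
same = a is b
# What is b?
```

After line 1: a = [37, 9, 12]
After line 2 (b = a is an alias, same object): a = [37, 9, 12], b = [37, 9, 12]
After line 3 (b.append mutates the shared list): a = [37, 9, 12, 54], b = [37, 9, 12, 54]
After line 4 (same = a is b; same object -> True): same = True

[37, 9, 12, 54]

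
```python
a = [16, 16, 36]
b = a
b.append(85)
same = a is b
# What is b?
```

After line 1: a = [16, 16, 36]
After line 2 (b = a is an alias, same object): a = [16, 16, 36], b = [16, 16, 36]
After line 3 (b.append mutates the shared list): a = [16, 16, 36, 85], b = [16, 16, 36, 85]
After line 4 (same = a is b; same object -> True): same = True

[16, 16, 36, 85]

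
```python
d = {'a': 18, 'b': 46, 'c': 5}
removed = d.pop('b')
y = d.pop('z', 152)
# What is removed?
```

After line 1: d = {'a': 18, 'b': 46, 'c': 5}
After line 2 (pop 'b' returns 46): d = {'a': 18, 'c': 5}, removed = 46
After line 3 (pop 'z' missing, returns default 152): d = {'a': 18, 'c': 5}, y = 152

46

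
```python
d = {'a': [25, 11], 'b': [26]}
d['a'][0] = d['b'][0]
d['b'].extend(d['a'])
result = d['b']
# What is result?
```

After line 1: d = {'a': [25, 11], 'b': [26]}
After line 2 (a[0] = b[0] = 26): d = {'a': [26, 11], 'b': [26]}
After line 3 (b.extend(a) appends [26, 11]): d = {'a': [26, 11], 'b': [26, 26, 11]}
After line 4: result = d['b'] = [26, 26, 11]

[26, 26, 11]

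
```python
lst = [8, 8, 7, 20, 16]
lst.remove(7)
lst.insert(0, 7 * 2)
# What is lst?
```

After line 1: lst = [8, 8, 7, 20, 16]
After line 2 (remove first 7): lst = [8, 8, 20, 16]
After line 3 (insert 14 at index 0): lst = [14, 8, 8, 20, 16]

[14, 8, 8, 20, 16]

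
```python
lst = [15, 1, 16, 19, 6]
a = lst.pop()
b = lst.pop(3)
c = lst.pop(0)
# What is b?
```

After line 1: lst = [15, 1, 16, 19, 6]
After line 2 (pop() -> a = 6): lst = [15, 1, 16, 19]
After line 3 (pop(3) -> b = 19): lst = [15, 1, 16]
After line 4 (pop(0) -> c = 15): lst = [1, 16]

19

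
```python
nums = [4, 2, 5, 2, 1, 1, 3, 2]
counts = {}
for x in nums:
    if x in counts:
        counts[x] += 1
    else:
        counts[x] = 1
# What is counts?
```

Initial: counts = {}, nums = [4, 2, 5, 2, 1, 1, 3, 2]
See 4: counts = {4: 1}
See 2: counts = {4: 1, 2: 1}
See 5: counts = {4: 1, 2: 1, 5: 1}
See 2: counts = {4: 1, 2: 2, 5: 1}
See 1: counts = {4: 1, 2: 2, 5: 1, 1: 1}
See 1: counts = {4: 1, 2: 2, 5: 1, 1: 2}
See 3: counts = {4: 1, 2: 2, 5: 1, 1: 2, 3: 1}
See 2: counts = {4: 1, 2: 3, 5: 1, 1: 2, 3: 1}

{4: 1, 2: 3, 5: 1, 1: 2, 3: 1}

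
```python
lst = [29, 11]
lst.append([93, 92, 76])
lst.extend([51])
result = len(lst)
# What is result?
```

After line 1: lst = [29, 11]
After line 2 (append adds [93, 92, 76] as single element): lst = [29, 11, [93, 92, 76]]
After line 3 (extend unpacks [51], adds 51): lst = [29, 11, [93, 92, 76], 51]
After line 4: result = len(lst) = 4

4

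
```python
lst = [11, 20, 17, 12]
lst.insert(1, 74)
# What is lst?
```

[11, 74, 20, 17, 12]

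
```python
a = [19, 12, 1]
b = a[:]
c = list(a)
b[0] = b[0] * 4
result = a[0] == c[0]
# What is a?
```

After line 1: a = [19, 12, 1]
After line 2 (b = a[:], copy): a = [19, 12, 1], b = [19, 12, 1]
After line 3 (c = list(a) is a copy, new object): c = [19, 12, 1]
After line 4 (b[0] = 19 * 4 = 76; only b mutates (copy)): a = [19, 12, 1], b = [76, 12, 1], c = [19, 12, 1]
After line 5 (a[0] = 19, c[0] = 19; result = True)

[19, 12, 1]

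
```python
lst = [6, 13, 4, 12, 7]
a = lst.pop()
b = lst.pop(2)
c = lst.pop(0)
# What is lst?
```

After line 1: lst = [6, 13, 4, 12, 7]
After line 2 (pop() -> a = 7): lst = [6, 13, 4, 12]
After line 3 (pop(2) -> b = 4): lst = [6, 13, 12]
After line 4 (pop(0) -> c = 6): lst = [13, 12]

[13, 12]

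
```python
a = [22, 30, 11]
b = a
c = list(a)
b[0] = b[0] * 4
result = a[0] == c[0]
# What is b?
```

After line 1: a = [22, 30, 11]
After line 2 (b = a, alias): a = [22, 30, 11], b = [22, 30, 11]
After line 3 (c = list(a) is a copy, new object): c = [22, 30, 11]
After line 4 (b[0] = 22 * 4 = 88; mutates shared a/b): a = b = [88, 30, 11], c = [22, 30, 11]
After line 5 (a[0] = 88, c[0] = 22; result = False)

[88, 30, 11]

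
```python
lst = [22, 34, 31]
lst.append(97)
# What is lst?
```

[22, 34, 31, 97]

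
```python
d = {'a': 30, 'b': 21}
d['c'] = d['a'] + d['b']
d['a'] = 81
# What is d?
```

After line 1: d = {'a': 30, 'b': 21}
After line 2 (d['c'] = 30 + 21): d = {'a': 30, 'b': 21, 'c': 51}
After line 3: d = {'a': 81, 'b': 21, 'c': 51}

{'a': 81, 'b': 21, 'c': 51}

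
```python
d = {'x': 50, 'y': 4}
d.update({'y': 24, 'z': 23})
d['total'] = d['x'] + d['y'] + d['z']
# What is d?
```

After line 1: d = {'x': 50, 'y': 4}
After line 2 (y overwritten, z added): d = {'x': 50, 'y': 24, 'z': 23}
After line 3 (total = 50 + 24 + 23 = 97): d = {'x': 50, 'y': 24, 'z': 23, 'total': 97}

{'x': 50, 'y': 24, 'z': 23, 'total': 97}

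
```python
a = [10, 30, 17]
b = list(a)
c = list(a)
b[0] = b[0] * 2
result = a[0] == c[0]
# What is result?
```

After line 1: a = [10, 30, 17]
After line 2 (b = list(a), copy): a = [10, 30, 17], b = [10, 30, 17]
After line 3 (c = list(a) is a copy, new object): c = [10, 30, 17]
After line 4 (b[0] = 10 * 2 = 20; only b mutates (copy)): a = [10, 30, 17], b = [20, 30, 17], c = [10, 30, 17]
After line 5 (a[0] = 10, c[0] = 10; result = True)

True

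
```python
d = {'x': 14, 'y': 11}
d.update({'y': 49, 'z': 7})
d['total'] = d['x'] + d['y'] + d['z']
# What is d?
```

After line 1: d = {'x': 14, 'y': 11}
After line 2 (y overwritten, z added): d = {'x': 14, 'y': 49, 'z': 7}
After line 3 (total = 14 + 49 + 7 = 70): d = {'x': 14, 'y': 49, 'z': 7, 'total': 70}

{'x': 14, 'y': 49, 'z': 7, 'total': 70}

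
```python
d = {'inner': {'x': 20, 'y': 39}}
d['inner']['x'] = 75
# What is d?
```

After line 1: d = {'inner': {'x': 20, 'y': 39}}
After line 2 (inner x overwritten): d = {'inner': {'x': 75, 'y': 39}}

{'inner': {'x': 75, 'y': 39}}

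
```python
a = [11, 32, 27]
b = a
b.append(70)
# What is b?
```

After line 1: a = [11, 32, 27]
After line 2 (b = a is an alias, same object): a = [11, 32, 27], b = [11, 32, 27]
After line 3 (b.append mutates the shared list): a = [11, 32, 27, 70], b = [11, 32, 27, 70]

[11, 32, 27, 70]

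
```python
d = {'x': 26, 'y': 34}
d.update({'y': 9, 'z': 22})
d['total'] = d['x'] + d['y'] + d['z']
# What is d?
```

After line 1: d = {'x': 26, 'y': 34}
After line 2 (y overwritten, z added): d = {'x': 26, 'y': 9, 'z': 22}
After line 3 (total = 26 + 9 + 22 = 57): d = {'x': 26, 'y': 9, 'z': 22, 'total': 57}

{'x': 26, 'y': 9, 'z': 22, 'total': 57}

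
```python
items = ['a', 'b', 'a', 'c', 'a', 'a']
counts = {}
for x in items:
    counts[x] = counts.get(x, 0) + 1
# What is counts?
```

Initial: counts = {}, items = ['a', 'b', 'a', 'c', 'a', 'a']
See 'a': counts = {'a': 1}
See 'b': counts = {'a': 1, 'b': 1}
See 'a': counts = {'a': 2, 'b': 1}
See 'c': counts = {'a': 2, 'b': 1, 'c': 1}
See 'a': counts = {'a': 3, 'b': 1, 'c': 1}
See 'a': counts = {'a': 4, 'b': 1, 'c': 1}

{'a': 4, 'b': 1, 'c': 1}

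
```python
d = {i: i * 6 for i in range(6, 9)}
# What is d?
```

{6: 36, 7: 42, 8: 48}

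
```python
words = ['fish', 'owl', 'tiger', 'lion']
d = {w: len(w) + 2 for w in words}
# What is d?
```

{'fish': 6, 'owl': 5, 'tiger': 7, 'lion': 6}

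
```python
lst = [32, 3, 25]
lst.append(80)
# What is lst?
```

[32, 3, 25, 80]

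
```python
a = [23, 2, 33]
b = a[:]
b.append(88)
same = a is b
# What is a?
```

After line 1: a = [23, 2, 33]
After line 2 (b = a[:] is a shallow copy, new object): a = [23, 2, 33], b = [23, 2, 33]
After line 3 (append only mutates b): a = [23, 2, 33], b = [23, 2, 33, 88]
After line 4 (same = a is b; different objects -> False): same = False

[23, 2, 33]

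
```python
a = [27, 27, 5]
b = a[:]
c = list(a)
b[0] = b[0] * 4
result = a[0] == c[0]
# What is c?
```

After line 1: a = [27, 27, 5]
After line 2 (b = a[:], copy): a = [27, 27, 5], b = [27, 27, 5]
After line 3 (c = list(a) is a copy, new object): c = [27, 27, 5]
After line 4 (b[0] = 27 * 4 = 108; only b mutates (copy)): a = [27, 27, 5], b = [108, 27, 5], c = [27, 27, 5]
After line 5 (a[0] = 27, c[0] = 27; result = True)

[27, 27, 5]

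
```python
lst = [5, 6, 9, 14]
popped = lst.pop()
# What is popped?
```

14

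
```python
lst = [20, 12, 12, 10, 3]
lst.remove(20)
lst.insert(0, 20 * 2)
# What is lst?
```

After line 1: lst = [20, 12, 12, 10, 3]
After line 2 (remove first 20): lst = [12, 12, 10, 3]
After line 3 (insert 40 at index 0): lst = [40, 12, 12, 10, 3]

[40, 12, 12, 10, 3]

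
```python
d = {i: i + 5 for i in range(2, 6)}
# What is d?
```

{2: 7, 3: 8, 4: 9, 5: 10}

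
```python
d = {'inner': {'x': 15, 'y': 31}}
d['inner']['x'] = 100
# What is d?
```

After line 1: d = {'inner': {'x': 15, 'y': 31}}
After line 2 (inner x overwritten): d = {'inner': {'x': 100, 'y': 31}}

{'inner': {'x': 100, 'y': 31}}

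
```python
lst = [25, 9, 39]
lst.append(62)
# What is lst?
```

[25, 9, 39, 62]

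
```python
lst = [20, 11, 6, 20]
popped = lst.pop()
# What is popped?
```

20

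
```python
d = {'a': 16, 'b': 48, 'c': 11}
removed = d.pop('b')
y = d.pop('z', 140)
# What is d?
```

After line 1: d = {'a': 16, 'b': 48, 'c': 11}
After line 2 (pop 'b' returns 48): d = {'a': 16, 'c': 11}, removed = 48
After line 3 (pop 'z' missing, returns default 140): d = {'a': 16, 'c': 11}, y = 140

{'a': 16, 'c': 11}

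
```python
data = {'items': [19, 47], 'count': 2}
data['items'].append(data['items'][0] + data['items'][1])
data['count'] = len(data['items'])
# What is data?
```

After line 1: data = {'items': [19, 47], 'count': 2}
After line 2 (append 19 + 47 = 66): data = {'items': [19, 47, 66], 'count': 2}
After line 3 (count = len(items) = 3): data = {'items': [19, 47, 66], 'count': 3}

{'items': [19, 47, 66], 'count': 3}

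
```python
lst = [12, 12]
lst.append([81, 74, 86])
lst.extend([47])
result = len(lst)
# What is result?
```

After line 1: lst = [12, 12]
After line 2 (append adds [81, 74, 86] as single element): lst = [12, 12, [81, 74, 86]]
After line 3 (extend unpacks [47], adds 47): lst = [12, 12, [81, 74, 86], 47]
After line 4: result = len(lst) = 4

4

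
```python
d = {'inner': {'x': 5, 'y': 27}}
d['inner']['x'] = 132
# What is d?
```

After line 1: d = {'inner': {'x': 5, 'y': 27}}
After line 2 (inner x overwritten): d = {'inner': {'x': 132, 'y': 27}}

{'inner': {'x': 132, 'y': 27}}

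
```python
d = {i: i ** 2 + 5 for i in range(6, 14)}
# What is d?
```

{6: 41, 7: 54, 8: 69, 9: 86, 10: 105, 11: 126, 12: 149, 13: 174}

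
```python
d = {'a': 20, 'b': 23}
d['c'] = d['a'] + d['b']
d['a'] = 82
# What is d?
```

After line 1: d = {'a': 20, 'b': 23}
After line 2 (d['c'] = 20 + 23): d = {'a': 20, 'b': 23, 'c': 43}
After line 3: d = {'a': 82, 'b': 23, 'c': 43}

{'a': 82, 'b': 23, 'c': 43}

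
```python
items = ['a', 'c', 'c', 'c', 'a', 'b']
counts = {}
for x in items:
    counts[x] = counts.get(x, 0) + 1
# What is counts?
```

Initial: counts = {}, items = ['a', 'c', 'c', 'c', 'a', 'b']
See 'a': counts = {'a': 1}
See 'c': counts = {'a': 1, 'c': 1}
See 'c': counts = {'a': 1, 'c': 2}
See 'c': counts = {'a': 1, 'c': 3}
See 'a': counts = {'a': 2, 'c': 3}
See 'b': counts = {'a': 2, 'c': 3, 'b': 1}

{'a': 2, 'c': 3, 'b': 1}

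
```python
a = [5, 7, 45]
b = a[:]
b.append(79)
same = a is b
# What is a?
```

After line 1: a = [5, 7, 45]
After line 2 (b = a[:] is a shallow copy, new object): a = [5, 7, 45], b = [5, 7, 45]
After line 3 (append only mutates b): a = [5, 7, 45], b = [5, 7, 45, 79]
After line 4 (same = a is b; different objects -> False): same = False

[5, 7, 45]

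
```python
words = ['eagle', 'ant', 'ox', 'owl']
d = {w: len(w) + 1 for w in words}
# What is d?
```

{'eagle': 6, 'ant': 4, 'ox': 3, 'owl': 4}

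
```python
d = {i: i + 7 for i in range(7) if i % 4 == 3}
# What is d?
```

{3: 10}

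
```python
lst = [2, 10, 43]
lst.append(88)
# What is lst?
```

[2, 10, 43, 88]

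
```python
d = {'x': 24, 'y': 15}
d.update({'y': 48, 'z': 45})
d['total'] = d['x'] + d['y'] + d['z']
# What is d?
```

After line 1: d = {'x': 24, 'y': 15}
After line 2 (y overwritten, z added): d = {'x': 24, 'y': 48, 'z': 45}
After line 3 (total = 24 + 48 + 45 = 117): d = {'x': 24, 'y': 48, 'z': 45, 'total': 117}

{'x': 24, 'y': 48, 'z': 45, 'total': 117}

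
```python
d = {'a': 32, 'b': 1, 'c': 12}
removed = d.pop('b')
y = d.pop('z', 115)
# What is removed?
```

After line 1: d = {'a': 32, 'b': 1, 'c': 12}
After line 2 (pop 'b' returns 1): d = {'a': 32, 'c': 12}, removed = 1
After line 3 (pop 'z' missing, returns default 115): d = {'a': 32, 'c': 12}, y = 115

1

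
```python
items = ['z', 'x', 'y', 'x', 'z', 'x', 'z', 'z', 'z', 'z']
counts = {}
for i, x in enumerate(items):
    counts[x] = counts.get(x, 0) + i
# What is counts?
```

Initial: counts = {}, items = ['z', 'x', 'y', 'x', 'z', 'x', 'z', 'z', 'z', 'z']
i=0, x='z': counts = {'z': 0}
i=1, x='x': counts = {'z': 0, 'x': 1}
i=2, x='y': counts = {'z': 0, 'x': 1, 'y': 2}
i=3, x='x': counts = {'z': 0, 'x': 4, 'y': 2}
i=4, x='z': counts = {'z': 4, 'x': 4, 'y': 2}
i=5, x='x': counts = {'z': 4, 'x': 9, 'y': 2}
i=6, x='z': counts = {'z': 10, 'x': 9, 'y': 2}
i=7, x='z': counts = {'z': 17, 'x': 9, 'y': 2}
i=8, x='z': counts = {'z': 25, 'x': 9, 'y': 2}
i=9, x='z': counts = {'z': 34, 'x': 9, 'y': 2}

{'z': 34, 'x': 9, 'y': 2}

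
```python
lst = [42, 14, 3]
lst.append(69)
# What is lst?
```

[42, 14, 3, 69]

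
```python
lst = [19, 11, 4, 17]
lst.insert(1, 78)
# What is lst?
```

[19, 78, 11, 4, 17]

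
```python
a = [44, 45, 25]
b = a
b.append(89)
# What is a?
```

After line 1: a = [44, 45, 25]
After line 2 (b = a is an alias, same object): a = [44, 45, 25], b = [44, 45, 25]
After line 3 (b.append mutates the shared list): a = [44, 45, 25, 89], b = [44, 45, 25, 89]

[44, 45, 25, 89]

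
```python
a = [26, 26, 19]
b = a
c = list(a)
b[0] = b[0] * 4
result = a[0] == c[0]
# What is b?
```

After line 1: a = [26, 26, 19]
After line 2 (b = a, alias): a = [26, 26, 19], b = [26, 26, 19]
After line 3 (c = list(a) is a copy, new object): c = [26, 26, 19]
After line 4 (b[0] = 26 * 4 = 104; mutates shared a/b): a = b = [104, 26, 19], c = [26, 26, 19]
After line 5 (a[0] = 104, c[0] = 26; result = False)

[104, 26, 19]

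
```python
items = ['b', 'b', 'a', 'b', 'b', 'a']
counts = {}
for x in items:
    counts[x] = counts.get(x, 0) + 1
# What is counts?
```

Initial: counts = {}, items = ['b', 'b', 'a', 'b', 'b', 'a']
See 'b': counts = {'b': 1}
See 'b': counts = {'b': 2}
See 'a': counts = {'b': 2, 'a': 1}
See 'b': counts = {'b': 3, 'a': 1}
See 'b': counts = {'b': 4, 'a': 1}
See 'a': counts = {'b': 4, 'a': 2}

{'b': 4, 'a': 2}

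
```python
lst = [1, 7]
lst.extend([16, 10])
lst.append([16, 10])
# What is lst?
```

After line 1: lst = [1, 7]
After line 2 (extend unpacks [16, 10]): lst = [1, 7, 16, 10]
After line 3 (append adds [16, 10] as single element): lst = [1, 7, 16, 10, [16, 10]]

[1, 7, 16, 10, [16, 10]]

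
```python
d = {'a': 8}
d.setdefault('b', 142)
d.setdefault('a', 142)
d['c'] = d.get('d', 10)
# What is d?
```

After line 1: d = {'a': 8}
After line 2 (setdefault adds 'b'=142): d = {'a': 8, 'b': 142}
After line 3 (setdefault 'a' no-op, already exists): d = {'a': 8, 'b': 142}
After line 4 (get('d', 10) returns default since 'd' not in d): d = {'a': 8, 'b': 142, 'c': 10}

{'a': 8, 'b': 142, 'c': 10}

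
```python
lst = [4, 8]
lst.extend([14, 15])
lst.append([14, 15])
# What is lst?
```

After line 1: lst = [4, 8]
After line 2 (extend unpacks [14, 15]): lst = [4, 8, 14, 15]
After line 3 (append adds [14, 15] as single element): lst = [4, 8, 14, 15, [14, 15]]

[4, 8, 14, 15, [14, 15]]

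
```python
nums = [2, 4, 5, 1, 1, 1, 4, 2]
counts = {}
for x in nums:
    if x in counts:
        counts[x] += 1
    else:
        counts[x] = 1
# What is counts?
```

Initial: counts = {}, nums = [2, 4, 5, 1, 1, 1, 4, 2]
See 2: counts = {2: 1}
See 4: counts = {2: 1, 4: 1}
See 5: counts = {2: 1, 4: 1, 5: 1}
See 1: counts = {2: 1, 4: 1, 5: 1, 1: 1}
See 1: counts = {2: 1, 4: 1, 5: 1, 1: 2}
See 1: counts = {2: 1, 4: 1, 5: 1, 1: 3}
See 4: counts = {2: 1, 4: 2, 5: 1, 1: 3}
See 2: counts = {2: 2, 4: 2, 5: 1, 1: 3}

{2: 2, 4: 2, 5: 1, 1: 3}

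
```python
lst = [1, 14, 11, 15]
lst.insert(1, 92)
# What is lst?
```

[1, 92, 14, 11, 15]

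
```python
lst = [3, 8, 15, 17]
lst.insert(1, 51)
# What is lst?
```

[3, 51, 8, 15, 17]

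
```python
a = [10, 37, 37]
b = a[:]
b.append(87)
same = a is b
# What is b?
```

After line 1: a = [10, 37, 37]
After line 2 (b = a[:] is a shallow copy, new object): a = [10, 37, 37], b = [10, 37, 37]
After line 3 (append only mutates b): a = [10, 37, 37], b = [10, 37, 37, 87]
After line 4 (same = a is b; different objects -> False): same = False

[10, 37, 37, 87]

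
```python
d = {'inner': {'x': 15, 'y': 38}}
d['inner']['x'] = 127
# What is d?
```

After line 1: d = {'inner': {'x': 15, 'y': 38}}
After line 2 (inner x overwritten): d = {'inner': {'x': 127, 'y': 38}}

{'inner': {'x': 127, 'y': 38}}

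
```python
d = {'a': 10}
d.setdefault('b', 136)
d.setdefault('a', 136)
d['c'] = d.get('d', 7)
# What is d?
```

After line 1: d = {'a': 10}
After line 2 (setdefault adds 'b'=136): d = {'a': 10, 'b': 136}
After line 3 (setdefault 'a' no-op, already exists): d = {'a': 10, 'b': 136}
After line 4 (get('d', 7) returns default since 'd' not in d): d = {'a': 10, 'b': 136, 'c': 7}

{'a': 10, 'b': 136, 'c': 7}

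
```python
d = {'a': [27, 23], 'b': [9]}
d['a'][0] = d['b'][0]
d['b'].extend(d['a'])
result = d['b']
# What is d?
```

After line 1: d = {'a': [27, 23], 'b': [9]}
After line 2 (a[0] = b[0] = 9): d = {'a': [9, 23], 'b': [9]}
After line 3 (b.extend(a) appends [9, 23]): d = {'a': [9, 23], 'b': [9, 9, 23]}
After line 4: result = d['b'] = [9, 9, 23]

{'a': [9, 23], 'b': [9, 9, 23]}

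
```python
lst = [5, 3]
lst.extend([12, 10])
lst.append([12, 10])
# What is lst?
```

After line 1: lst = [5, 3]
After line 2 (extend unpacks [12, 10]): lst = [5, 3, 12, 10]
After line 3 (append adds [12, 10] as single element): lst = [5, 3, 12, 10, [12, 10]]

[5, 3, 12, 10, [12, 10]]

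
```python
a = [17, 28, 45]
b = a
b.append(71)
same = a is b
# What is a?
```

After line 1: a = [17, 28, 45]
After line 2 (b = a is an alias, same object): a = [17, 28, 45], b = [17, 28, 45]
After line 3 (b.append mutates the shared list): a = [17, 28, 45, 71], b = [17, 28, 45, 71]
After line 4 (same = a is b; same object -> True): same = True

[17, 28, 45, 71]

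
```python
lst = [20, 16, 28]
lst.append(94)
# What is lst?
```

[20, 16, 28, 94]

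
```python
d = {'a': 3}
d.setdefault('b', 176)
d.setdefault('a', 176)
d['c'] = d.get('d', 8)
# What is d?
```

After line 1: d = {'a': 3}
After line 2 (setdefault adds 'b'=176): d = {'a': 3, 'b': 176}
After line 3 (setdefault 'a' no-op, already exists): d = {'a': 3, 'b': 176}
After line 4 (get('d', 8) returns default since 'd' not in d): d = {'a': 3, 'b': 176, 'c': 8}

{'a': 3, 'b': 176, 'c': 8}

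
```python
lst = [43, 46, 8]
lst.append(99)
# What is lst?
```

[43, 46, 8, 99]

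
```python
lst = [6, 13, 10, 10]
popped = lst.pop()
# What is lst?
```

[6, 13, 10]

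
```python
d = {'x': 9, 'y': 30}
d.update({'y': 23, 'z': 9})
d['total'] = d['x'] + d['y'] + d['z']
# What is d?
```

After line 1: d = {'x': 9, 'y': 30}
After line 2 (y overwritten, z added): d = {'x': 9, 'y': 23, 'z': 9}
After line 3 (total = 9 + 23 + 9 = 41): d = {'x': 9, 'y': 23, 'z': 9, 'total': 41}

{'x': 9, 'y': 23, 'z': 9, 'total': 41}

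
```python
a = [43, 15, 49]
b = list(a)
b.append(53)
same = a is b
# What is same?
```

After line 1: a = [43, 15, 49]
After line 2 (b = list(a) is a shallow copy, new object): a = [43, 15, 49], b = [43, 15, 49]
After line 3 (append only mutates b): a = [43, 15, 49], b = [43, 15, 49, 53]
After line 4 (same = a is b; different objects -> False): same = False

False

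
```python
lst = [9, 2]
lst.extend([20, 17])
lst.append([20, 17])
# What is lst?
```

After line 1: lst = [9, 2]
After line 2 (extend unpacks [20, 17]): lst = [9, 2, 20, 17]
After line 3 (append adds [20, 17] as single element): lst = [9, 2, 20, 17, [20, 17]]

[9, 2, 20, 17, [20, 17]]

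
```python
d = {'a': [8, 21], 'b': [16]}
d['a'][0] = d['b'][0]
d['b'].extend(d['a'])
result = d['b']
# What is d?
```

After line 1: d = {'a': [8, 21], 'b': [16]}
After line 2 (a[0] = b[0] = 16): d = {'a': [16, 21], 'b': [16]}
After line 3 (b.extend(a) appends [16, 21]): d = {'a': [16, 21], 'b': [16, 16, 21]}
After line 4: result = d['b'] = [16, 16, 21]

{'a': [16, 21], 'b': [16, 16, 21]}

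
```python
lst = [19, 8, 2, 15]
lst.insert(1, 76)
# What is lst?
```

[19, 76, 8, 2, 15]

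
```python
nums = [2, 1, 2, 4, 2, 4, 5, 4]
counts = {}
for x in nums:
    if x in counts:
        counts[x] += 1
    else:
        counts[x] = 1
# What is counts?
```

Initial: counts = {}, nums = [2, 1, 2, 4, 2, 4, 5, 4]
See 2: counts = {2: 1}
See 1: counts = {2: 1, 1: 1}
See 2: counts = {2: 2, 1: 1}
See 4: counts = {2: 2, 1: 1, 4: 1}
See 2: counts = {2: 3, 1: 1, 4: 1}
See 4: counts = {2: 3, 1: 1, 4: 2}
See 5: counts = {2: 3, 1: 1, 4: 2, 5: 1}
See 4: counts = {2: 3, 1: 1, 4: 3, 5: 1}

{2: 3, 1: 1, 4: 3, 5: 1}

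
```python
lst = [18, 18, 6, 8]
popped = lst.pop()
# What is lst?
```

[18, 18, 6]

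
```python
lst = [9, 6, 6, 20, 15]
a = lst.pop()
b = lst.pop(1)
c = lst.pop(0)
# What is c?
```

After line 1: lst = [9, 6, 6, 20, 15]
After line 2 (pop() -> a = 15): lst = [9, 6, 6, 20]
After line 3 (pop(1) -> b = 6): lst = [9, 6, 20]
After line 4 (pop(0) -> c = 9): lst = [6, 20]

9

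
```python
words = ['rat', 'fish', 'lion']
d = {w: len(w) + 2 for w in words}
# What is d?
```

{'rat': 5, 'fish': 6, 'lion': 6}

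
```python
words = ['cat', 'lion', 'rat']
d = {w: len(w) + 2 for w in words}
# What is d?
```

{'cat': 5, 'lion': 6, 'rat': 5}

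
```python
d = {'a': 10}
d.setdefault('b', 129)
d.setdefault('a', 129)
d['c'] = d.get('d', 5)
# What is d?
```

After line 1: d = {'a': 10}
After line 2 (setdefault adds 'b'=129): d = {'a': 10, 'b': 129}
After line 3 (setdefault 'a' no-op, already exists): d = {'a': 10, 'b': 129}
After line 4 (get('d', 5) returns default since 'd' not in d): d = {'a': 10, 'b': 129, 'c': 5}

{'a': 10, 'b': 129, 'c': 5}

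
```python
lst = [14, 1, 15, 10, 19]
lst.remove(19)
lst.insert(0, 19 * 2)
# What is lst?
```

After line 1: lst = [14, 1, 15, 10, 19]
After line 2 (remove first 19): lst = [14, 1, 15, 10]
After line 3 (insert 38 at index 0): lst = [38, 14, 1, 15, 10]

[38, 14, 1, 15, 10]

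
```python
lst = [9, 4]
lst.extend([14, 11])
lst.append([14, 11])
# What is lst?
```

After line 1: lst = [9, 4]
After line 2 (extend unpacks [14, 11]): lst = [9, 4, 14, 11]
After line 3 (append adds [14, 11] as single element): lst = [9, 4, 14, 11, [14, 11]]

[9, 4, 14, 11, [14, 11]]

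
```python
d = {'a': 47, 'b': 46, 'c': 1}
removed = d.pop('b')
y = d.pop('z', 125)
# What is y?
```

After line 1: d = {'a': 47, 'b': 46, 'c': 1}
After line 2 (pop 'b' returns 46): d = {'a': 47, 'c': 1}, removed = 46
After line 3 (pop 'z' missing, returns default 125): d = {'a': 47, 'c': 1}, y = 125

125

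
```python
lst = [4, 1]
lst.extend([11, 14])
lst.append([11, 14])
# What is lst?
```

After line 1: lst = [4, 1]
After line 2 (extend unpacks [11, 14]): lst = [4, 1, 11, 14]
After line 3 (append adds [11, 14] as single element): lst = [4, 1, 11, 14, [11, 14]]

[4, 1, 11, 14, [11, 14]]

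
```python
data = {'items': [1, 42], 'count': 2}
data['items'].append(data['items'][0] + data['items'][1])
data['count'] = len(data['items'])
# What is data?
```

After line 1: data = {'items': [1, 42], 'count': 2}
After line 2 (append 1 + 42 = 43): data = {'items': [1, 42, 43], 'count': 2}
After line 3 (count = len(items) = 3): data = {'items': [1, 42, 43], 'count': 3}

{'items': [1, 42, 43], 'count': 3}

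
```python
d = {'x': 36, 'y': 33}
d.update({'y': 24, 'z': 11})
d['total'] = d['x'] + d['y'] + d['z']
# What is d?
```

After line 1: d = {'x': 36, 'y': 33}
After line 2 (y overwritten, z added): d = {'x': 36, 'y': 24, 'z': 11}
After line 3 (total = 36 + 24 + 11 = 71): d = {'x': 36, 'y': 24, 'z': 11, 'total': 71}

{'x': 36, 'y': 24, 'z': 11, 'total': 71}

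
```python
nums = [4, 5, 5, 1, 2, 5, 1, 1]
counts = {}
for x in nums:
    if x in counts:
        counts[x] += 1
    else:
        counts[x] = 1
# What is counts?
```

Initial: counts = {}, nums = [4, 5, 5, 1, 2, 5, 1, 1]
See 4: counts = {4: 1}
See 5: counts = {4: 1, 5: 1}
See 5: counts = {4: 1, 5: 2}
See 1: counts = {4: 1, 5: 2, 1: 1}
See 2: counts = {4: 1, 5: 2, 1: 1, 2: 1}
See 5: counts = {4: 1, 5: 3, 1: 1, 2: 1}
See 1: counts = {4: 1, 5: 3, 1: 2, 2: 1}
See 1: counts = {4: 1, 5: 3, 1: 3, 2: 1}

{4: 1, 5: 3, 1: 3, 2: 1}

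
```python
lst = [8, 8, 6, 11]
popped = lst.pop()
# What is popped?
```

11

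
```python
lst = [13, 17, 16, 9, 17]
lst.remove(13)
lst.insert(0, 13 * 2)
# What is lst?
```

After line 1: lst = [13, 17, 16, 9, 17]
After line 2 (remove first 13): lst = [17, 16, 9, 17]
After line 3 (insert 26 at index 0): lst = [26, 17, 16, 9, 17]

[26, 17, 16, 9, 17]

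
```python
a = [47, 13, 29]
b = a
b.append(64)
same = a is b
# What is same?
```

After line 1: a = [47, 13, 29]
After line 2 (b = a is an alias, same object): a = [47, 13, 29], b = [47, 13, 29]
After line 3 (b.append mutates the shared list): a = [47, 13, 29, 64], b = [47, 13, 29, 64]
After line 4 (same = a is b; same object -> True): same = True

True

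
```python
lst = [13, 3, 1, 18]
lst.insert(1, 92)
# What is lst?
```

[13, 92, 3, 1, 18]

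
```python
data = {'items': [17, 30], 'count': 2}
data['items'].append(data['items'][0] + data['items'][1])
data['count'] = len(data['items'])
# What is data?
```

After line 1: data = {'items': [17, 30], 'count': 2}
After line 2 (append 17 + 30 = 47): data = {'items': [17, 30, 47], 'count': 2}
After line 3 (count = len(items) = 3): data = {'items': [17, 30, 47], 'count': 3}

{'items': [17, 30, 47], 'count': 3}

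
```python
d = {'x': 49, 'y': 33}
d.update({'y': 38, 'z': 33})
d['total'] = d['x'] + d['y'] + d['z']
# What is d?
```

After line 1: d = {'x': 49, 'y': 33}
After line 2 (y overwritten, z added): d = {'x': 49, 'y': 38, 'z': 33}
After line 3 (total = 49 + 38 + 33 = 120): d = {'x': 49, 'y': 38, 'z': 33, 'total': 120}

{'x': 49, 'y': 38, 'z': 33, 'total': 120}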